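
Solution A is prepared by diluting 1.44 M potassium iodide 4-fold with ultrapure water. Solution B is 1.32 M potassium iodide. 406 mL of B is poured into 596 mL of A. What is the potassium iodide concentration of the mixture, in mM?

C_A = 1.44 M / 4 = 0.360 M.
C_mix = (C_A·V_A + C_B·V_B)/(V_A + V_B) = (0.360×596 + 1.32×406) / 1002 = 0.749 M = 749 mM.

749 mM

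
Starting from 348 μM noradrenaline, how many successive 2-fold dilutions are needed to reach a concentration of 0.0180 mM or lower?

Need 2ⁿ ≥ 19.3, so n ≥ log(19.3)/log(2) = 4.27.
Minimum whole steps: n = 5.

5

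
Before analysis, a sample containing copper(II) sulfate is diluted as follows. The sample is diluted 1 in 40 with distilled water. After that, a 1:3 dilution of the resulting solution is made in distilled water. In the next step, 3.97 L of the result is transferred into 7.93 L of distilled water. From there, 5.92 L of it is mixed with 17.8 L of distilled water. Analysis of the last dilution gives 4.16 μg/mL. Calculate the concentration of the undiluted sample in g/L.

Overall dilution factor = 40 × 3 × 2.997 × 4.007 = 1441.
Original = 4.16 μg/mL × 1441 = 5995 μg/mL = 6.00 g/L.

6.00 g/L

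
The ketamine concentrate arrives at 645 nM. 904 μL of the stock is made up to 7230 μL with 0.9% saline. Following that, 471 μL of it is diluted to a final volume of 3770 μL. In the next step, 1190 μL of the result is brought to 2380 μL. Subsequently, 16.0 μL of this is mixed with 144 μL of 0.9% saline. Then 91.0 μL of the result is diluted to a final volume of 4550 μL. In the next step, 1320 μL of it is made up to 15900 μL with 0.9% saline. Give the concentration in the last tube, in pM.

Overall dilution factor = 7.998 × 8.004 × 2 × 10 × 50 × 12.05 = 7.71 × 10⁵.
645 nM / 7.71 × 10⁵ = 8.36 × 10⁻⁴ nM = 0.836 pM.

0.836 pM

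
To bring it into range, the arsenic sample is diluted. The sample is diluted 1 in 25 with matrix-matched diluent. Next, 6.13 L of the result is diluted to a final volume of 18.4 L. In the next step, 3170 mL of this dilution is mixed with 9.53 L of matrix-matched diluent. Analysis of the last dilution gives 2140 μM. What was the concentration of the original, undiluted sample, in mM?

643 mM

Overall dilution factor = 25 × 3.002 × 4.006 = 301.
Original = 2140 μM × 301 = 6.43 × 10⁵ μM = 643 mM.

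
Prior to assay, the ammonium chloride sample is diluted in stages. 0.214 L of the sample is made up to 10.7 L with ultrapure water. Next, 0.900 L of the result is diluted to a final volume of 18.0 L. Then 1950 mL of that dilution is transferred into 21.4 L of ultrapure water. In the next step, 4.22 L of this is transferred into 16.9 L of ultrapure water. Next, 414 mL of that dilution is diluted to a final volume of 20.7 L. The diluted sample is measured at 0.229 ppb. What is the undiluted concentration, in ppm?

686 ppm

Overall dilution factor = 50 × 20 × 11.97 × 5.005 × 50 = 3.00 × 10⁶.
Original = 0.229 ppb × 3.00 × 10⁶ = 6.86 × 10⁵ ppb = 686 ppm.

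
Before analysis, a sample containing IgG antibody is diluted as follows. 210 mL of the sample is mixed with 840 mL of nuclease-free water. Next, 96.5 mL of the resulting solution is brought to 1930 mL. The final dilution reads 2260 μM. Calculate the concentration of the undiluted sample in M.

Overall dilution factor = 5 × 20 = 100.
Original = 2260 μM × 100 = 2.26 × 10⁵ μM = 0.226 M.

0.226 M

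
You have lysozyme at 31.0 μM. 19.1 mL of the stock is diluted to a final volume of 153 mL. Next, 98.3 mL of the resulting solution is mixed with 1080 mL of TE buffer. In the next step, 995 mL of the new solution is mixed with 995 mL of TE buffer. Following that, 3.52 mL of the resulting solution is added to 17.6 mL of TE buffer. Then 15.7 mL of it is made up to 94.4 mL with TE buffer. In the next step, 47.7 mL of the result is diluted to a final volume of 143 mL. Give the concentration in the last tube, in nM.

1.49 nM

Overall dilution factor = 8.010 × 11.99 × 2 × 6 × 6.013 × 2.998 = 2.08 × 10⁴.
31.0 μM / 2.08 × 10⁴ = 1.49 × 10⁻³ μM = 1.49 nM.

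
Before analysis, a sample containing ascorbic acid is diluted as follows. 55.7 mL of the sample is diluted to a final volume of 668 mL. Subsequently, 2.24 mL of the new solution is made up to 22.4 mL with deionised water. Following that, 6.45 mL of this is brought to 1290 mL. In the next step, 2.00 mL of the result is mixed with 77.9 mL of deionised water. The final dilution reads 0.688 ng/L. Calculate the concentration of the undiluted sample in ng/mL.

659 ng/mL

Overall dilution factor = 11.99 × 10 × 200 × 39.95 = 9.58 × 10⁵.
Original = 0.688 ng/L × 9.58 × 10⁵ = 6.59 × 10⁵ ng/L = 659 ng/mL.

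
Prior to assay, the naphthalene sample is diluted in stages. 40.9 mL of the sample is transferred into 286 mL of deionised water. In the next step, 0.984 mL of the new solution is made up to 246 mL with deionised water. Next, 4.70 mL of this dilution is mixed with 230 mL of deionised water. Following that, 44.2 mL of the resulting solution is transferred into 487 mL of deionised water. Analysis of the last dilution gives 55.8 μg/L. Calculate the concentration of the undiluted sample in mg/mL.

Overall dilution factor = 7.993 × 250 × 49.94 × 12.02 = 1.20 × 10⁶.
Original = 55.8 μg/L × 1.20 × 10⁶ = 6.69 × 10⁷ μg/L = 66.9 mg/mL.

66.9 mg/mL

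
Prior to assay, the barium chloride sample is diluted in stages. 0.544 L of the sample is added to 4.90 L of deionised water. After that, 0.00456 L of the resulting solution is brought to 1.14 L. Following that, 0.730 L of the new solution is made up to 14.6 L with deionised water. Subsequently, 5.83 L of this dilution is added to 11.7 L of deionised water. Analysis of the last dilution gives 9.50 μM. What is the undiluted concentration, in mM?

1430 mM

Overall dilution factor = 10.01 × 250 × 20 × 3.007 = 1.50 × 10⁵.
Original = 9.50 μM × 1.50 × 10⁵ = 1.43 × 10⁶ μM = 1430 mM.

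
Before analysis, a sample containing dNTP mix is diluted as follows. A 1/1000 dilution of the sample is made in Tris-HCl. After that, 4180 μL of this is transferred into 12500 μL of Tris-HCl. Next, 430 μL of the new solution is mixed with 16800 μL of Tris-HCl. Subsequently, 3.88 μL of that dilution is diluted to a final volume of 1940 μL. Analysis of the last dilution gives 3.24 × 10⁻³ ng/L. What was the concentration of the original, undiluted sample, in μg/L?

259 μg/L

Overall dilution factor = 1000 × 3.990 × 40.07 × 500 = 7.99 × 10⁷.
Original = 3.24 × 10⁻³ ng/L × 7.99 × 10⁷ = 2.59 × 10⁵ ng/L = 259 μg/L.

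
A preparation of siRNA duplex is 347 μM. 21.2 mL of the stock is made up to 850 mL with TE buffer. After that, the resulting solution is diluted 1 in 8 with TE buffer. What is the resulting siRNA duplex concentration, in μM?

Overall dilution factor = 40.09 × 8 = 321.
347 μM / 321 = 1.08 μM.

1.08 μM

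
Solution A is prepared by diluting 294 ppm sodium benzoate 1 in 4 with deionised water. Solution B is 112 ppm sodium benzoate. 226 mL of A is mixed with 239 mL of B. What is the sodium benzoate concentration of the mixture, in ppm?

C_A = 294 ppm / 4 = 73.5 ppm.
C_mix = (C_A·V_A + C_B·V_B)/(V_A + V_B) = (73.5×226 + 112×239) / 465.0 = 93.3 ppm.

93.3 ppm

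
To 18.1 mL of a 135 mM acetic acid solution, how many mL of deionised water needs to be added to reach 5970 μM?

5970 μM = 5.97 mM.
V₂ = C₁V₁/C₂ = 135 × 18.1 / 5.97 = 409 mL.
Diluent to add = V₂ − V₁ = 409 − 18.1 = 391 mL.

391 mL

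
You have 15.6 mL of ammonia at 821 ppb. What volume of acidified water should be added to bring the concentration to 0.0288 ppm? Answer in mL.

0.0288 ppm = 28.8 ppb.
V₂ = C₁V₁/C₂ = 821 × 15.6 / 28.8 = 445 mL.
Diluent to add = V₂ − V₁ = 445 − 15.6 = 429 mL.

429 mL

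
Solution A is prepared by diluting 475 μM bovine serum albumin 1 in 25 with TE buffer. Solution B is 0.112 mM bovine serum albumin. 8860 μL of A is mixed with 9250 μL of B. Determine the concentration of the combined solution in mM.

0.0665 mM

C_A = 475 μM / 25 = 19.0 μM.
C_B = 0.112 mM = 112 μM.
C_mix = (C_A·V_A + C_B·V_B)/(V_A + V_B) = (19.0×8860 + 112×9250) / 18110 = 66.5 μM = 0.0665 mM.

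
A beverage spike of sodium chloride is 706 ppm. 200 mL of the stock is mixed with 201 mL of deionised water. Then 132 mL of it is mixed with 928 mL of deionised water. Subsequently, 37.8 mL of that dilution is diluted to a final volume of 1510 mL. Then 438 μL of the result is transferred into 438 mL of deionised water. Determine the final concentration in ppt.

Overall dilution factor = 2.005 × 8.030 × 39.95 × 1001 = 6.44 × 10⁵.
706 ppm / 6.44 × 10⁵ = 1.10 × 10⁻³ ppm = 1100 ppt.

1100 ppt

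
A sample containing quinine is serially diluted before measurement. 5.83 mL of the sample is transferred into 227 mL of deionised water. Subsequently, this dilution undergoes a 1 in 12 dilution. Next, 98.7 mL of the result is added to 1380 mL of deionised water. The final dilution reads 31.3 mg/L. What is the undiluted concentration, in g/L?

225 g/L

Overall dilution factor = 39.94 × 12 × 14.98 = 7180.
Original = 31.3 mg/L × 7180 = 2.25 × 10⁵ mg/L = 225 g/L.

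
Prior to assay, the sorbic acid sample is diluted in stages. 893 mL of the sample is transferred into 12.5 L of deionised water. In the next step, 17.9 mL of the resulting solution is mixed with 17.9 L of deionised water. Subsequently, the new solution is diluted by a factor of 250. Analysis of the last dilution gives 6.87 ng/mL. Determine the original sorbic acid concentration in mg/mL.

25.8 mg/mL

Overall dilution factor = 15.00 × 1001 × 250 = 3.75 × 10⁶.
Original = 6.87 ng/mL × 3.75 × 10⁶ = 2.58 × 10⁷ ng/mL = 25.8 mg/mL.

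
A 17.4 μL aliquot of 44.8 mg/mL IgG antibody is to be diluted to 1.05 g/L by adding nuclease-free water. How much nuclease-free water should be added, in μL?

725 μL

1.05 g/L = 1.05 mg/mL.
V₂ = C₁V₁/C₂ = 44.8 × 17.4 / 1.05 = 742 μL.
Diluent to add = V₂ − V₁ = 742 − 17.4 = 725 μL.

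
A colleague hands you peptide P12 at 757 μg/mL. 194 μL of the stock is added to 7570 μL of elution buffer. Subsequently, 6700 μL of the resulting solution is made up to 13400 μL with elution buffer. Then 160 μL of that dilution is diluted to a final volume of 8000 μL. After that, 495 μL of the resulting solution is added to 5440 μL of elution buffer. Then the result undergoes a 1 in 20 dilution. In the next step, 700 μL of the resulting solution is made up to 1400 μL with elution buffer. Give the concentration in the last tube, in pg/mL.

394 pg/mL

Overall dilution factor = 40.02 × 2 × 50 × 11.99 × 20 × 2 = 1.92 × 10⁶.
757 μg/mL / 1.92 × 10⁶ = 3.94 × 10⁻⁴ μg/mL = 394 pg/mL.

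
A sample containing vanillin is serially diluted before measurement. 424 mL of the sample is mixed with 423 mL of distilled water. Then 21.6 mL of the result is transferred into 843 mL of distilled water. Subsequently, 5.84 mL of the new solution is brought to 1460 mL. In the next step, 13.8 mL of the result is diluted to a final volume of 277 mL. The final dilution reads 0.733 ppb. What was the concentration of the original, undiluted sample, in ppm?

Overall dilution factor = 1.998 × 40.03 × 250 × 20.07 = 4.01 × 10⁵.
Original = 0.733 ppb × 4.01 × 10⁵ = 2.94 × 10⁵ ppb = 294 ppm.

294 ppm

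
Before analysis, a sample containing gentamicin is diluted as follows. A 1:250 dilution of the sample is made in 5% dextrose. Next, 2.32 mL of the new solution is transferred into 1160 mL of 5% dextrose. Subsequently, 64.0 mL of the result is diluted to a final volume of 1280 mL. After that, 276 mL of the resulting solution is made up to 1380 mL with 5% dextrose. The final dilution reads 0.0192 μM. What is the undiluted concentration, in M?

Overall dilution factor = 250 × 501 × 20 × 5 = 1.25 × 10⁷.
Original = 0.0192 μM × 1.25 × 10⁷ = 2.40 × 10⁵ μM = 0.240 M.

0.240 M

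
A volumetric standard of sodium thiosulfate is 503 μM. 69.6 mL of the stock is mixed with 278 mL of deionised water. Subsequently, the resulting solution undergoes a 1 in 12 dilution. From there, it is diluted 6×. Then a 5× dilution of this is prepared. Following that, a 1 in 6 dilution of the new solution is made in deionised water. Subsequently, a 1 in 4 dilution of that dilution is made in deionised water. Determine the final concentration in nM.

Overall dilution factor = 4.994 × 12 × 6 × 5 × 6 × 4 = 4.32 × 10⁴.
503 μM / 4.32 × 10⁴ = 0.0117 μM = 11.7 nM.

11.7 nM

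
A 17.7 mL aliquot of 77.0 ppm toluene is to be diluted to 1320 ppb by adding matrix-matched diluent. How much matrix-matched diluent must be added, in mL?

1320 ppb = 1.32 ppm.
V₂ = C₁V₁/C₂ = 77.0 × 17.7 / 1.32 = 1032 mL.
Diluent to add = V₂ − V₁ = 1032 − 17.7 = 1010 mL.

1010 mL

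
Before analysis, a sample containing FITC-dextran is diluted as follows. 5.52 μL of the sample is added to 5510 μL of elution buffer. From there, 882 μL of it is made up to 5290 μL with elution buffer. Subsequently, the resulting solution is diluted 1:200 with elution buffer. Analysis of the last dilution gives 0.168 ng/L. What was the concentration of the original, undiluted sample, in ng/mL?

201 ng/mL

Overall dilution factor = 999.2 × 5.998 × 200 = 1.20 × 10⁶.
Original = 0.168 ng/L × 1.20 × 10⁶ = 2.01 × 10⁵ ng/L = 201 ng/mL.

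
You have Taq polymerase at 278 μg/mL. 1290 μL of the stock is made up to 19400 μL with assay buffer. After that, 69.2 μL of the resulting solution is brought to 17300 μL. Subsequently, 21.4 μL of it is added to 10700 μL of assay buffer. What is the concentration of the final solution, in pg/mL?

Overall dilution factor = 15.04 × 250 × 501 = 1.88 × 10⁶.
278 μg/mL / 1.88 × 10⁶ = 1.48 × 10⁻⁴ μg/mL = 148 pg/mL.

148 pg/mL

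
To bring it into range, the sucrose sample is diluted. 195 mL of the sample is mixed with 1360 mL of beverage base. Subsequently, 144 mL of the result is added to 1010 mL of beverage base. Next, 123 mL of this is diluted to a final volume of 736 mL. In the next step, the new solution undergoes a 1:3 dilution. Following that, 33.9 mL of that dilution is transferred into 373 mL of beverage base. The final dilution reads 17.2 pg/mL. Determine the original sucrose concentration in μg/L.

237 μg/L

Overall dilution factor = 7.974 × 8.014 × 5.984 × 3 × 12.00 = 1.38 × 10⁴.
Original = 17.2 pg/mL × 1.38 × 10⁴ = 2.37 × 10⁵ pg/mL = 237 μg/L.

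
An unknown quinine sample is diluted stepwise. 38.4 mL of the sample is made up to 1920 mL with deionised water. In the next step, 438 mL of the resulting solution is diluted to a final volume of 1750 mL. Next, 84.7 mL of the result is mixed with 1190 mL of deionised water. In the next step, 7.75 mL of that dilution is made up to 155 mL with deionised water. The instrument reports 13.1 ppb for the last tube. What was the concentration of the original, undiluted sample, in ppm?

Overall dilution factor = 50 × 3.995 × 15.05 × 20 = 6.01 × 10⁴.
Original = 13.1 ppb × 6.01 × 10⁴ = 7.88 × 10⁵ ppb = 788 ppm.

788 ppm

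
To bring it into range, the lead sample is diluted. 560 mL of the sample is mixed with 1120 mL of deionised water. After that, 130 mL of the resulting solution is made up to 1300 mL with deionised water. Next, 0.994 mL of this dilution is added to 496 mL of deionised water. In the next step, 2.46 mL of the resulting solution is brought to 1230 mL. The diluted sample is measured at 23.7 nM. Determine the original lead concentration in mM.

Overall dilution factor = 3 × 10 × 500.0 × 500 = 7.50 × 10⁶.
Original = 23.7 nM × 7.50 × 10⁶ = 1.78 × 10⁸ nM = 178 mM.

178 mM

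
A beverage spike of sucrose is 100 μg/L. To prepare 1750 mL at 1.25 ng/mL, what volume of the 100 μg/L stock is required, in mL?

21.9 mL

1.25 ng/mL = 1.25 μg/L.
V₁ = C₂V₂/C₁ = 1.25 × 1750 / 100 = 21.9 mL.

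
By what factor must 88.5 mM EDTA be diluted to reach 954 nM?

Factor = C₀/C_target = 88.5 mM / 954 nM = 9.28 × 10⁴.

9.28 × 10⁴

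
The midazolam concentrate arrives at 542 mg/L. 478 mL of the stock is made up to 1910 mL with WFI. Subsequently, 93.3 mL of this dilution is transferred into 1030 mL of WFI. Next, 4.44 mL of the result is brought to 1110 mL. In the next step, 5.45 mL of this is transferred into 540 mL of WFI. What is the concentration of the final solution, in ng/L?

450 ng/L

Overall dilution factor = 3.996 × 12.04 × 250 × 100.1 = 1.20 × 10⁶.
542 mg/L / 1.20 × 10⁶ = 4.50 × 10⁻⁴ mg/L = 450 ng/L.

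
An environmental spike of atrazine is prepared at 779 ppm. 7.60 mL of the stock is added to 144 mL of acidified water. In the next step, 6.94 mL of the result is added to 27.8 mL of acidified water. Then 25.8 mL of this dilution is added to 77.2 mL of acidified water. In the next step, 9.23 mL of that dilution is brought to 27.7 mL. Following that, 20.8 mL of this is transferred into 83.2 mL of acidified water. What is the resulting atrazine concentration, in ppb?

Overall dilution factor = 19.95 × 5.006 × 3.992 × 3.001 × 5 = 5982.
779 ppm / 5982 = 0.130 ppm = 130 ppb.

130 ppb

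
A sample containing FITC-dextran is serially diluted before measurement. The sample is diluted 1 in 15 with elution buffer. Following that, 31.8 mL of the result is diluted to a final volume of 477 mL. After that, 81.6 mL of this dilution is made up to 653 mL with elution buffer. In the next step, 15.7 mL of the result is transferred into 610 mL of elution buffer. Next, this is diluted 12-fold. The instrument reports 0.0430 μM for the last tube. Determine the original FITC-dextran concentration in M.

Overall dilution factor = 15 × 15 × 8.002 × 39.85 × 12 = 8.61 × 10⁵.
Original = 0.0430 μM × 8.61 × 10⁵ = 3.70 × 10⁴ μM = 0.0370 M.

0.0370 M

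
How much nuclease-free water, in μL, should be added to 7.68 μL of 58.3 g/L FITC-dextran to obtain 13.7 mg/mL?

13.7 mg/mL = 13.7 g/L.
V₂ = C₁V₁/C₂ = 58.3 × 7.68 / 13.7 = 32.7 μL.
Diluent to add = V₂ − V₁ = 32.7 − 7.68 = 25.0 μL.

25.0 μL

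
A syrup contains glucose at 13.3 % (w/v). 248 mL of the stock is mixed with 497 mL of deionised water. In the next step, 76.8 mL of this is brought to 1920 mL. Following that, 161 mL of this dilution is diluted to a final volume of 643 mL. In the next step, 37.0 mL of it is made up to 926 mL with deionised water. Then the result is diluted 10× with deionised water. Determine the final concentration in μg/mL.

1.77 μg/mL

Overall dilution factor = 3.004 × 25 × 3.994 × 25.03 × 10 = 7.51 × 10⁴.
13.3 % (w/v) / 7.51 × 10⁴ = 1.77 × 10⁻⁴ % (w/v) = 1.77 μg/mL.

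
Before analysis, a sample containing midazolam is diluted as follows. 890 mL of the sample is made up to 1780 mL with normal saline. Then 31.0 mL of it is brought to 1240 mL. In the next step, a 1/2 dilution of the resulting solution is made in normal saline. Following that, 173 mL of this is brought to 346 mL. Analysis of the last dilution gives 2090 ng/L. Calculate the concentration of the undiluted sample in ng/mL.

669 ng/mL

Overall dilution factor = 2 × 40 × 2 × 2 = 320.
Original = 2090 ng/L × 320 = 6.69 × 10⁵ ng/L = 669 ng/mL.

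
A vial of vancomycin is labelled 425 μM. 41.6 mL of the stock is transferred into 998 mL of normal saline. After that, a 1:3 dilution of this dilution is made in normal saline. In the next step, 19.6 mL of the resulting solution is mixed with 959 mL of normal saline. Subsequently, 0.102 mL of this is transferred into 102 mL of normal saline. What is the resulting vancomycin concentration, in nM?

0.113 nM

Overall dilution factor = 24.99 × 3 × 49.93 × 1001 = 3.75 × 10⁶.
425 μM / 3.75 × 10⁶ = 1.13 × 10⁻⁴ μM = 0.113 nM.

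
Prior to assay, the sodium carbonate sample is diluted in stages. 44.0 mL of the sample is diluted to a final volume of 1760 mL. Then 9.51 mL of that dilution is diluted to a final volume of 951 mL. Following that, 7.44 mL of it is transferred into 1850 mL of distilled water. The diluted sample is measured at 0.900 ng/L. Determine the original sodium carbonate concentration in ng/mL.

899 ng/mL

Overall dilution factor = 40 × 100 × 249.7 = 9.99 × 10⁵.
Original = 0.900 ng/L × 9.99 × 10⁵ = 8.99 × 10⁵ ng/L = 899 ng/mL.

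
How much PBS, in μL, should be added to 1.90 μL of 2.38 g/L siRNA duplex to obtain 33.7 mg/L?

132 μL

33.7 mg/L = 0.0337 g/L.
V₂ = C₁V₁/C₂ = 2.38 × 1.90 / 0.0337 = 134 μL.
Diluent to add = V₂ − V₁ = 134 − 1.90 = 132 μL.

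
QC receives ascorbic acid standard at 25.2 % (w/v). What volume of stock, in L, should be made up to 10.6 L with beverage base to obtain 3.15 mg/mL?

3.15 mg/mL = 0.315 % (w/v).
V₁ = C₂V₂/C₁ = 0.315 × 10.6 / 25.2 = 0.132 L.

0.132 L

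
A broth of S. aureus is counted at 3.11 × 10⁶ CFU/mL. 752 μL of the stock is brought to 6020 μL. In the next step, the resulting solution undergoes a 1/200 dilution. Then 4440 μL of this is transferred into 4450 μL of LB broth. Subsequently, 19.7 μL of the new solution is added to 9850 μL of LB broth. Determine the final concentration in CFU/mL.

1.94 CFU/mL

Overall dilution factor = 8.005 × 200 × 2.002 × 501 = 1.61 × 10⁶.
3.11 × 10⁶ CFU/mL / 1.61 × 10⁶ = 1.94 CFU/mL.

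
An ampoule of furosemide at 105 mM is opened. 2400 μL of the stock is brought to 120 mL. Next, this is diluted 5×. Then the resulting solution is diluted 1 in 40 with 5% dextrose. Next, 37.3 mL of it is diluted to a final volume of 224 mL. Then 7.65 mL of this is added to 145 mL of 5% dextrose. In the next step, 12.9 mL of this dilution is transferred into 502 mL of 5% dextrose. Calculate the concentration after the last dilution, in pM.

2200 pM

Overall dilution factor = 50 × 5 × 40 × 6.005 × 19.95 × 39.91 = 4.78 × 10⁷.
105 mM / 4.78 × 10⁷ = 2.20 × 10⁻⁶ mM = 2200 pM.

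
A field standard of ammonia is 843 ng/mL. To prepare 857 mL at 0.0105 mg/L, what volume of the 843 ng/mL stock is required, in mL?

10.7 mL

0.0105 mg/L = 10.5 ng/mL.
V₁ = C₂V₂/C₁ = 10.5 × 857 / 843 = 10.7 mL.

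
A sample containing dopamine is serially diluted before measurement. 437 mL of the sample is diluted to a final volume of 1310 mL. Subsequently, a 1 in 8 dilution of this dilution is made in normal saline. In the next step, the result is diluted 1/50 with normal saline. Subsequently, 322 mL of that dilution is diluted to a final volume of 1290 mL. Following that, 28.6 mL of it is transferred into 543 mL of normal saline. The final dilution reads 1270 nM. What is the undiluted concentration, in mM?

Overall dilution factor = 2.998 × 8 × 50 × 4.006 × 19.99 = 9.60 × 10⁴.
Original = 1270 nM × 9.60 × 10⁴ = 1.22 × 10⁸ nM = 122 mM.

122 mM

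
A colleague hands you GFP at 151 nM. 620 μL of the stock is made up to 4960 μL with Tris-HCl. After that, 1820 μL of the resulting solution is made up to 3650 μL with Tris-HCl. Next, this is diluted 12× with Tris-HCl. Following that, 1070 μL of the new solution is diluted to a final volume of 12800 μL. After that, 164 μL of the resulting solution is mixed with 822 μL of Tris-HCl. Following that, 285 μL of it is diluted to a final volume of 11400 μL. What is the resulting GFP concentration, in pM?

Overall dilution factor = 8 × 2.005 × 12 × 11.96 × 6.012 × 40 = 5.54 × 10⁵.
151 nM / 5.54 × 10⁵ = 2.73 × 10⁻⁴ nM = 0.273 pM.

0.273 pM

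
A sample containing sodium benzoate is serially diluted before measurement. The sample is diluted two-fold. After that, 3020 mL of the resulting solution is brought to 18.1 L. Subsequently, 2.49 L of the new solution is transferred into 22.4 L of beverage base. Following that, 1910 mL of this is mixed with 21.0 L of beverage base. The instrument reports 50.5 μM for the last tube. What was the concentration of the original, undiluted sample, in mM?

Overall dilution factor = 2 × 5.993 × 9.996 × 11.99 = 1437.
Original = 50.5 μM × 1437 = 7.26 × 10⁴ μM = 72.6 mM.

72.6 mM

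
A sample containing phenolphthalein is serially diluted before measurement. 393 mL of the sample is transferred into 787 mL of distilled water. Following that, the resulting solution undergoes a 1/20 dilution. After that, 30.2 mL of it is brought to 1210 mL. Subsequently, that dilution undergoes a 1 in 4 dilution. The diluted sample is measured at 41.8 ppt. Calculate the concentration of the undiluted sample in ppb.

402 ppb

Overall dilution factor = 3.003 × 20 × 40.07 × 4 = 9624.
Original = 41.8 ppt × 9624 = 4.02 × 10⁵ ppt = 402 ppb.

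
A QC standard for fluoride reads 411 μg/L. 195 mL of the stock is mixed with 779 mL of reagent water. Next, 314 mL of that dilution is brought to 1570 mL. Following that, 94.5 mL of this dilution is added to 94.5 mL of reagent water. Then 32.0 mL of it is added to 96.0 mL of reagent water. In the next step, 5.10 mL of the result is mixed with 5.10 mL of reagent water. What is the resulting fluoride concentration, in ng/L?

Overall dilution factor = 4.995 × 5 × 2 × 4 × 2 = 400.
411 μg/L / 400 = 1.03 μg/L = 1030 ng/L.

1030 ng/L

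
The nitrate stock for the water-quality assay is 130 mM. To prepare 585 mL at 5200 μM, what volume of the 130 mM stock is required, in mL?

5200 μM = 5.20 mM.
V₁ = C₂V₂/C₁ = 5.20 × 585 / 130 = 23.4 mL.

23.4 mL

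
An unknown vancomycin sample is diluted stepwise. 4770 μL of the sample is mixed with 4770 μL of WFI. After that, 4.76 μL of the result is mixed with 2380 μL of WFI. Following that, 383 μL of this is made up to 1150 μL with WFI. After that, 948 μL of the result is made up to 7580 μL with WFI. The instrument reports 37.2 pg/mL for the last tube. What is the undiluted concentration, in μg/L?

895 μg/L

Overall dilution factor = 2 × 501 × 3.003 × 7.996 = 2.41 × 10⁴.
Original = 37.2 pg/mL × 2.41 × 10⁴ = 8.95 × 10⁵ pg/mL = 895 μg/L.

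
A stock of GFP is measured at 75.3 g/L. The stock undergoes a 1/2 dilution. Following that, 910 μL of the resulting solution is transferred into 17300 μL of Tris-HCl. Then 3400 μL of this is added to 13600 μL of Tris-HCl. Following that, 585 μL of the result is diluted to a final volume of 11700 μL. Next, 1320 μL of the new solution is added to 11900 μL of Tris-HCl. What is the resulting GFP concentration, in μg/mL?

Overall dilution factor = 2 × 20.01 × 5 × 20 × 10.02 = 4.01 × 10⁴.
75.3 g/L / 4.01 × 10⁴ = 1.88 × 10⁻³ g/L = 1.88 μg/mL.

1.88 μg/mL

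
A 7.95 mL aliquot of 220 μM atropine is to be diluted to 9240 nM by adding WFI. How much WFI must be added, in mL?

9240 nM = 9.24 μM.
V₂ = C₁V₁/C₂ = 220 × 7.95 / 9.24 = 189 mL.
Diluent to add = V₂ − V₁ = 189 − 7.95 = 181 mL.

181 mL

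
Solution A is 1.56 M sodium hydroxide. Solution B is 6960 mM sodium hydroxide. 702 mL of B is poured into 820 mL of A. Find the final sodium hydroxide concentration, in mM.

4050 mM

C_B = 6960 mM = 6.96 M.
C_mix = (C_A·V_A + C_B·V_B)/(V_A + V_B) = (1.56×820 + 6.96×702) / 1522 = 4.05 M = 4050 mM.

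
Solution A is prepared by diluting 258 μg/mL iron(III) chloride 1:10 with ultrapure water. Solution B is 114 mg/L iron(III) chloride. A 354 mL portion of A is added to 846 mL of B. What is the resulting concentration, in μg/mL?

88.0 μg/mL

C_A = 258 μg/mL / 10 = 25.8 μg/mL.
C_B = 114 mg/L = 114 μg/mL.
C_mix = (C_A·V_A + C_B·V_B)/(V_A + V_B) = (25.8×354 + 114×846) / 1200 = 88.0 μg/mL.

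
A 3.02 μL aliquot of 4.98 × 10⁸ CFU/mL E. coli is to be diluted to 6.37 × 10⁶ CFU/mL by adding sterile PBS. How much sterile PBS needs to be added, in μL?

V₂ = C₁V₁/C₂ = 4.98 × 10⁸ × 3.02 / 6.37 × 10⁶ = 236 μL.
Diluent to add = V₂ − V₁ = 236 − 3.02 = 233 μL.

233 μL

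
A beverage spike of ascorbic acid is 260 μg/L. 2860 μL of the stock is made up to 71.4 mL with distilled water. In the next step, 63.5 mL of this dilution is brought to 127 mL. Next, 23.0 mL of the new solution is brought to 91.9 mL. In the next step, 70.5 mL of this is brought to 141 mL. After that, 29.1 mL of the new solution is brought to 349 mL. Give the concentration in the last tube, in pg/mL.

54.3 pg/mL

Overall dilution factor = 24.97 × 2 × 3.996 × 2 × 11.99 = 4785.
260 μg/L / 4785 = 0.0543 μg/L = 54.3 pg/mL.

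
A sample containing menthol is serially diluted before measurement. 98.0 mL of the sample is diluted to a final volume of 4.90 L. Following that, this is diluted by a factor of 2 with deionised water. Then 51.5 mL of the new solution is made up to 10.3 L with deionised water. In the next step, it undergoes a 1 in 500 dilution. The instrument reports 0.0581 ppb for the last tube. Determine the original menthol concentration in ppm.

581 ppm

Overall dilution factor = 50 × 2 × 200 × 500 = 1.00 × 10⁷.
Original = 0.0581 ppb × 1.00 × 10⁷ = 5.81 × 10⁵ ppb = 581 ppm.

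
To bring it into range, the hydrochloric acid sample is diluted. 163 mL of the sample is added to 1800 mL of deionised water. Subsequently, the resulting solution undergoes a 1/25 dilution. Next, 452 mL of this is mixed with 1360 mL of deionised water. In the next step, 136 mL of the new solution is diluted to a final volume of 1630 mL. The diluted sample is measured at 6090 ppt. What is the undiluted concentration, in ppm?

Overall dilution factor = 12.04 × 25 × 4.009 × 11.99 = 1.45 × 10⁴.
Original = 6090 ppt × 1.45 × 10⁴ = 8.81 × 10⁷ ppt = 88.1 ppm.

88.1 ppm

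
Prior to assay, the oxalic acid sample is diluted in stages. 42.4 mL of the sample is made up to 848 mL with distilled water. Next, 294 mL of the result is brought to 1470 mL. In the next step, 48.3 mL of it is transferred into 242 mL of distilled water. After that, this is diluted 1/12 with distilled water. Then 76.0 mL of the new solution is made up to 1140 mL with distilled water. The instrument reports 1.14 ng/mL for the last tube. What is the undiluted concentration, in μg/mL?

Overall dilution factor = 20 × 5 × 6.010 × 12 × 15 = 1.08 × 10⁵.
Original = 1.14 ng/mL × 1.08 × 10⁵ = 1.23 × 10⁵ ng/mL = 123 μg/mL.

123 μg/mL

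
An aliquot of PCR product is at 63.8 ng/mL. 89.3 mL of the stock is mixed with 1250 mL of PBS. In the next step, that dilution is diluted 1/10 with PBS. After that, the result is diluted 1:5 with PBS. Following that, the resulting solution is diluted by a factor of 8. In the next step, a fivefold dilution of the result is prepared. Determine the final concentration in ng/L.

Overall dilution factor = 15.00 × 10 × 5 × 8 × 5 = 3.00 × 10⁴.
63.8 ng/mL / 3.00 × 10⁴ = 2.13 × 10⁻³ ng/mL = 2.13 ng/L.

2.13 ng/L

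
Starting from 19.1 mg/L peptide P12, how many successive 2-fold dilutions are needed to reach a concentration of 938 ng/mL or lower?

5

Need 2ⁿ ≥ 20.4, so n ≥ log(20.4)/log(2) = 4.35.
Minimum whole steps: n = 5.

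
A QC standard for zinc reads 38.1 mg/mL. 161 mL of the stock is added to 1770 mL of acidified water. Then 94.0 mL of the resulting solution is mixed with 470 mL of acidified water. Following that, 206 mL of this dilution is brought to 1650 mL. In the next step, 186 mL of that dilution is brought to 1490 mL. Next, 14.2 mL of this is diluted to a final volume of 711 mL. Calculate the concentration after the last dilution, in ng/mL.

Overall dilution factor = 11.99 × 6 × 8.010 × 8.011 × 50.07 = 2.31 × 10⁵.
38.1 mg/mL / 2.31 × 10⁵ = 1.65 × 10⁻⁴ mg/mL = 165 ng/mL.

165 ng/mL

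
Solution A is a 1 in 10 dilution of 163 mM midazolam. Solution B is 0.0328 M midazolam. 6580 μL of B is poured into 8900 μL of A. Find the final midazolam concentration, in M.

C_A = 163 mM / 10 = 16.3 mM.
C_B = 0.0328 M = 32.8 mM.
C_mix = (C_A·V_A + C_B·V_B)/(V_A + V_B) = (16.3×8900 + 32.8×6580) / 15480 = 23.3 mM = 0.0233 M.

0.0233 M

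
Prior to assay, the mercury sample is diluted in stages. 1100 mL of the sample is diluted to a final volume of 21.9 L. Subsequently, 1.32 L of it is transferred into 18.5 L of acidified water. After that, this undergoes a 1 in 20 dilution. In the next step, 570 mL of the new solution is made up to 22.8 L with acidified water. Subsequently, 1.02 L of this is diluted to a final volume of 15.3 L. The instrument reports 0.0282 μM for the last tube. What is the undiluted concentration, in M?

0.101 M

Overall dilution factor = 19.91 × 15.02 × 20 × 40 × 15 = 3.59 × 10⁶.
Original = 0.0282 μM × 3.59 × 10⁶ = 1.01 × 10⁵ μM = 0.101 M.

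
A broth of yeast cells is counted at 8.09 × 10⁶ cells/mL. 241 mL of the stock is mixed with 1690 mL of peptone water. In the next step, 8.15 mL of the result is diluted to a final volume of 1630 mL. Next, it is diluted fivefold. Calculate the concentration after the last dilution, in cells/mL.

Overall dilution factor = 8.012 × 200 × 5 = 8012.
8.09 × 10⁶ cells/mL / 8012 = 1010 cells/mL.

1010 cells/mL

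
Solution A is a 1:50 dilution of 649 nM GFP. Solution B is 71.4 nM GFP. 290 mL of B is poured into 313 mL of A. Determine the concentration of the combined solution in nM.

C_A = 649 nM / 50 = 13.0 nM.
C_mix = (C_A·V_A + C_B·V_B)/(V_A + V_B) = (13.0×313 + 71.4×290) / 603.0 = 41.1 nM.

41.1 nM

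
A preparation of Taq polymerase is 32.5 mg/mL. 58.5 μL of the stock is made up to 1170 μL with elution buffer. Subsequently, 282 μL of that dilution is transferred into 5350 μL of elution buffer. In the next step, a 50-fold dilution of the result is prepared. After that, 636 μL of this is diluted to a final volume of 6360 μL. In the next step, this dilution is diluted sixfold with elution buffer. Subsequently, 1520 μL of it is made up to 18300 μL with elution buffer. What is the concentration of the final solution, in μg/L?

2.25 μg/L

Overall dilution factor = 20 × 19.97 × 50 × 10 × 6 × 12.04 = 1.44 × 10⁷.
32.5 mg/mL / 1.44 × 10⁷ = 2.25 × 10⁻⁶ mg/mL = 2.25 μg/L.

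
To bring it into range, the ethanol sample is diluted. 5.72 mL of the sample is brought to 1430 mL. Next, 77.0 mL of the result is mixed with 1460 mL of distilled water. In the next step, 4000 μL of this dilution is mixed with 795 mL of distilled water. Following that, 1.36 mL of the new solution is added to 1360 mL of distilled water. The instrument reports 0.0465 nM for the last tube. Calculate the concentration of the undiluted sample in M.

0.0464 M

Overall dilution factor = 250 × 19.96 × 199.8 × 1001 = 9.98 × 10⁸.
Original = 0.0465 nM × 9.98 × 10⁸ = 4.64 × 10⁷ nM = 0.0464 M.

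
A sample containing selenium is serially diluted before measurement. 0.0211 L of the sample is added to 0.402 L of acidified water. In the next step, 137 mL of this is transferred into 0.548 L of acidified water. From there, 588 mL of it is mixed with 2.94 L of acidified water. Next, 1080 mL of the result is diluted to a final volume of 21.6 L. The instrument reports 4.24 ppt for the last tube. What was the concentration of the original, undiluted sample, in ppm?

0.0510 ppm

Overall dilution factor = 20.05 × 5 × 6 × 20 = 1.20 × 10⁴.
Original = 4.24 ppt × 1.20 × 10⁴ = 5.10 × 10⁴ ppt = 0.0510 ppm.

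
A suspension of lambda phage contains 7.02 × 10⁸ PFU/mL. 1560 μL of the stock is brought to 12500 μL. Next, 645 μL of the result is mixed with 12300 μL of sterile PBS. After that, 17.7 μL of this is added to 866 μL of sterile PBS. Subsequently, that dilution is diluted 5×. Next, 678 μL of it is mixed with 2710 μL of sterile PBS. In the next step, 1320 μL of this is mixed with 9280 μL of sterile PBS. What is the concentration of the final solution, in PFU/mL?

Overall dilution factor = 8.013 × 20.07 × 49.93 × 5 × 4.997 × 8.030 = 1.61 × 10⁶.
7.02 × 10⁸ PFU/mL / 1.61 × 10⁶ = 436 PFU/mL.

436 PFU/mL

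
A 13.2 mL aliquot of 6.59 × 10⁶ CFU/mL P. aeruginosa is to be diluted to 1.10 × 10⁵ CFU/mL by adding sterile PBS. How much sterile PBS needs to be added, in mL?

V₂ = C₁V₁/C₂ = 6.59 × 10⁶ × 13.2 / 1.10 × 10⁵ = 791 mL.
Diluent to add = V₂ − V₁ = 791 − 13.2 = 778 mL.

778 mL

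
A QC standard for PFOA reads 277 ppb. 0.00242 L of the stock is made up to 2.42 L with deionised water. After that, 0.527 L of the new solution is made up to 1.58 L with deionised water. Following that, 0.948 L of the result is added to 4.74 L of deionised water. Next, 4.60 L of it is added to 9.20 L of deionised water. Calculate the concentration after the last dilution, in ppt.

5.13 ppt

Overall dilution factor = 1000 × 2.998 × 6 × 3 = 5.40 × 10⁴.
277 ppb / 5.40 × 10⁴ = 5.13 × 10⁻³ ppb = 5.13 ppt.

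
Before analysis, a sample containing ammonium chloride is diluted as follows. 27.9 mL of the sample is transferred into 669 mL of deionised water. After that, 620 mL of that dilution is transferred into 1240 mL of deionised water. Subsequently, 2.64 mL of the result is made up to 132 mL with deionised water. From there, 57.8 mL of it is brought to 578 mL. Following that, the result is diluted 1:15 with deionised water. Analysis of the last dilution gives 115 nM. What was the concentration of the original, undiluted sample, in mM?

Overall dilution factor = 24.98 × 3 × 50 × 10 × 15 = 5.62 × 10⁵.
Original = 115 nM × 5.62 × 10⁵ = 6.46 × 10⁷ nM = 64.6 mM.

64.6 mM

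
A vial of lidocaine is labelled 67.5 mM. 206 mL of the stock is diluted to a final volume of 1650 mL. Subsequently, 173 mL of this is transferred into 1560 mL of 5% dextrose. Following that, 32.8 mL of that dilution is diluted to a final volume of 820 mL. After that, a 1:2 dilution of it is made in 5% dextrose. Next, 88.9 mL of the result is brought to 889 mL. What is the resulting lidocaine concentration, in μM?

Overall dilution factor = 8.010 × 10.02 × 25 × 2 × 10 = 4.01 × 10⁴.
67.5 mM / 4.01 × 10⁴ = 1.68 × 10⁻³ mM = 1.68 μM.

1.68 μM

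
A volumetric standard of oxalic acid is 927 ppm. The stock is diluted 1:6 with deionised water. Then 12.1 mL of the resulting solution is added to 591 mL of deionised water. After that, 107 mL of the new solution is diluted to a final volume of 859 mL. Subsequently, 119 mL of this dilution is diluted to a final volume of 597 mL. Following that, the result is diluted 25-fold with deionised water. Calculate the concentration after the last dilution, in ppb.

Overall dilution factor = 6 × 49.84 × 8.028 × 5.017 × 25 = 3.01 × 10⁵.
927 ppm / 3.01 × 10⁵ = 3.08 × 10⁻³ ppm = 3.08 ppb.

3.08 ppb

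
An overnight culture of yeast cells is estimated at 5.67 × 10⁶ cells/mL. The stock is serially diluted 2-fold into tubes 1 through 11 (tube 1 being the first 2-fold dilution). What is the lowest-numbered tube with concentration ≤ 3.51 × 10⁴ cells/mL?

tube 8

Tube n has concentration 5.67 × 10⁶ cells/mL / 2ⁿ.
Need 2ⁿ ≥ 5.67 × 10⁶ cells/mL / 3.51 × 10⁴ cells/mL = 162, so n ≥ 7.34.
First such tube: n = 8.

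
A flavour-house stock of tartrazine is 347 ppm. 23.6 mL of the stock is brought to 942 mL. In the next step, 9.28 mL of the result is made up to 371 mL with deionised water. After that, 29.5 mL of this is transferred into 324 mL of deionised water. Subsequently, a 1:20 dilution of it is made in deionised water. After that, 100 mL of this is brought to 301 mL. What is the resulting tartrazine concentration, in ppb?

Overall dilution factor = 39.92 × 39.98 × 11.98 × 20 × 3.010 = 1.15 × 10⁶.
347 ppm / 1.15 × 10⁶ = 3.01 × 10⁻⁴ ppm = 0.301 ppb.

0.301 ppb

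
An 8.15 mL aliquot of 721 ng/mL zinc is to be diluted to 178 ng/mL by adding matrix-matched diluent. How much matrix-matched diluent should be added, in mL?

24.9 mL

V₂ = C₁V₁/C₂ = 721 × 8.15 / 178 = 33.0 mL.
Diluent to add = V₂ − V₁ = 33.0 − 8.15 = 24.9 mL.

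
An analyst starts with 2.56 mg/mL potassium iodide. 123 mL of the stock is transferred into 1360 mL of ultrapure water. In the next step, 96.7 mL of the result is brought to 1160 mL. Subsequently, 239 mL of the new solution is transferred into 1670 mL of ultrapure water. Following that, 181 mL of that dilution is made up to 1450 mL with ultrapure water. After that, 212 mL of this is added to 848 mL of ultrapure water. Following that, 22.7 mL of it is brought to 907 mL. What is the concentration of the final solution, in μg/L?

Overall dilution factor = 12.06 × 12.00 × 7.987 × 8.011 × 5 × 39.96 = 1.85 × 10⁶.
2.56 mg/mL / 1.85 × 10⁶ = 1.38 × 10⁻⁶ mg/mL = 1.38 μg/L.

1.38 μg/L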